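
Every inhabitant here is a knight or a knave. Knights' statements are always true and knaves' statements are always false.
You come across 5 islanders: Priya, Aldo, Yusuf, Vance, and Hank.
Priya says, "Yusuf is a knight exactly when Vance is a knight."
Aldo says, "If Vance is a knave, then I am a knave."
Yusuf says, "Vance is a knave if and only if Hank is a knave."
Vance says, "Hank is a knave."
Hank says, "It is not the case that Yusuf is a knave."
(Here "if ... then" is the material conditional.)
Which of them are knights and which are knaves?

Priya is a knave, Aldo is a knight, Yusuf is a knave, Vance is a knight, and Hank is a knave.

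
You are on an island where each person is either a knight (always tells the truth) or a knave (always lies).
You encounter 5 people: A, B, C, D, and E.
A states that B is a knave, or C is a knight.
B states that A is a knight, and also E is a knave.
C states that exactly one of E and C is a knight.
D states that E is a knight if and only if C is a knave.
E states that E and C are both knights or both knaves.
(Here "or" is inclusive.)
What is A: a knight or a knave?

Consistent assignments: {A=knight, B=knight, C=knight, D=knight, E=knave}
In every consistent assignment, A is a knight.

A is a knight.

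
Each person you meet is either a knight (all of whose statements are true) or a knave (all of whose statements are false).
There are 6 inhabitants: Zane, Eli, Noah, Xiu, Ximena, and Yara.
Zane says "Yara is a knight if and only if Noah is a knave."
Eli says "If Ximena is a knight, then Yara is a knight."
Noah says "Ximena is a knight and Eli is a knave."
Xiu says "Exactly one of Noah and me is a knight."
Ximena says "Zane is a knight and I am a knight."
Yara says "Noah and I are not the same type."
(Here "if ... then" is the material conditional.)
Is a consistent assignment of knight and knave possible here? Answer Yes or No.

One consistent assignment: Zane=knight, Eli=knight, Noah=knave, Xiu=knight, Ximena=knight, Yara=knight.

Yes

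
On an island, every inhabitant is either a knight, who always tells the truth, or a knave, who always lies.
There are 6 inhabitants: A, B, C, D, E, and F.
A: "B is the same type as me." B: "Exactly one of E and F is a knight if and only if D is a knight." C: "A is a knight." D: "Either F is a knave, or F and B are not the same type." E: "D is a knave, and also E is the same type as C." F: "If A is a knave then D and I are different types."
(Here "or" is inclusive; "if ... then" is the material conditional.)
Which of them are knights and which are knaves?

A is a knight, B is a knight, C is a knight, D is a knave, E is a knight, and F is a knight.

A (knight): "B is the same type as me" — True. ✓
Since B is a knight, "exactly one of E and F is a knight if and only if D is a knight" needs to be True, which holds.
As a knight, C's statement "A is a knight" should be True; it is.
As a knave, D's statement "either F is a knave, or F and B are not the same type" should be false; it is.
E is a knight, and the claim "D is a knave, and also E is the same type as C" is indeed True.
Since F is a knight, "if A is a knave then D and I are different types" needs to be True, which holds.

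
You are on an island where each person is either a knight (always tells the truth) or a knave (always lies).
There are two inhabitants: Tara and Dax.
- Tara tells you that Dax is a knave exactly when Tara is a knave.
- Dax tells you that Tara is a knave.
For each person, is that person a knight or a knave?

Tara is a knave, so "Dax is a knave exactly when Tara is a knave" must be False — and it is.
Dax is a knight, and the claim "Tara is a knave" is indeed True.

Tara is a knave and Dax is a knight.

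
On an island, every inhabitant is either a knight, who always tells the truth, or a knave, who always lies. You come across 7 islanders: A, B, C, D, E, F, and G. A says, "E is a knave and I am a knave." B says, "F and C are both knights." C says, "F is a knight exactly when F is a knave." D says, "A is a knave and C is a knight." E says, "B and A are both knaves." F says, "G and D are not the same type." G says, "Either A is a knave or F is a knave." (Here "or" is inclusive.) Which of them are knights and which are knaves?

A is a knave; "E is a knave and I am a knave" is False, as required.
B (knave): "F and C are both knights" — False. ✓
C is a knave; "F is a knight exactly when F is a knave" is False, as required.
D is a knave; "A is a knave and C is a knight" is False, as required.
E (knight): "B and A are both knaves" — True. ✓
F is a knight; "G and D are not the same type" is True, as required.
As a knight, G's statement "either A is a knave or F is a knave" should be True; it is.

A is a knave, B is a knave, C is a knave, D is a knave, E is a knight, F is a knight, and G is a knight.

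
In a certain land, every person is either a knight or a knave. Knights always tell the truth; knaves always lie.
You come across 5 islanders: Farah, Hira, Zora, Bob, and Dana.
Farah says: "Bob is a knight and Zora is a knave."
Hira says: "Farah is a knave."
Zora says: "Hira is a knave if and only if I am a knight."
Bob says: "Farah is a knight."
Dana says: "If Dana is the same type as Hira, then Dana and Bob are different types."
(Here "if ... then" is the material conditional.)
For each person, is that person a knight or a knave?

Knights: Farah, Bob, and Dana. Knaves: Hira and Zora.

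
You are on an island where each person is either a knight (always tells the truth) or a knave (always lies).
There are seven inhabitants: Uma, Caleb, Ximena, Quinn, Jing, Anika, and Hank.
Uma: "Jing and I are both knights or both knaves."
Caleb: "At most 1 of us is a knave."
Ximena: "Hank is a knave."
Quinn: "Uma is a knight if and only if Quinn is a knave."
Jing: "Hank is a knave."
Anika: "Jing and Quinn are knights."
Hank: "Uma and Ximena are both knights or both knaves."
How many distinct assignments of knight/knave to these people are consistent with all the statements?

2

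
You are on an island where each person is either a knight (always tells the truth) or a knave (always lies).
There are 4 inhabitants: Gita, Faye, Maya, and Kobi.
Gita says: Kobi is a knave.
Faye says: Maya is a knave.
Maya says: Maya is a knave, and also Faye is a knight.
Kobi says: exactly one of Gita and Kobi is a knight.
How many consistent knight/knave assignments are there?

0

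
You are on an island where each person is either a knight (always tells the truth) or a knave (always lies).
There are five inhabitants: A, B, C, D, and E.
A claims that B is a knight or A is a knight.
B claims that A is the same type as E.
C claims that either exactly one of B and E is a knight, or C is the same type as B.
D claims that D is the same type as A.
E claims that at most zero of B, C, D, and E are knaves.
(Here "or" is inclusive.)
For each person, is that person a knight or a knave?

Knights: A, B, C, D, and E. Knaves: none.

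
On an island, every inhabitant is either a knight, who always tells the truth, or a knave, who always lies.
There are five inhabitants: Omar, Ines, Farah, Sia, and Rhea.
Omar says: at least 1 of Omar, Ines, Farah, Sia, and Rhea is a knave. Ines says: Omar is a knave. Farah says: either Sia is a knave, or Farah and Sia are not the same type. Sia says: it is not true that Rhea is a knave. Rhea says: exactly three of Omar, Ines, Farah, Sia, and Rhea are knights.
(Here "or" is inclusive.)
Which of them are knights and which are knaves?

Knights: Omar and Farah. Knaves: Ines, Sia, and Rhea.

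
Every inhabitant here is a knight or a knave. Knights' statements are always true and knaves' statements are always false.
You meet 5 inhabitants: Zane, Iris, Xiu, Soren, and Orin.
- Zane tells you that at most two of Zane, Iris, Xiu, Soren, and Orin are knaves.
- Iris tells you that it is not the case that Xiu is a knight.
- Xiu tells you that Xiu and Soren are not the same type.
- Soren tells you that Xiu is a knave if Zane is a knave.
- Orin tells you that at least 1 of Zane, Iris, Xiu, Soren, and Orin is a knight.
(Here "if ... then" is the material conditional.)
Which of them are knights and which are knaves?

Knights: Xiu and Orin. Knaves: Zane, Iris, and Soren.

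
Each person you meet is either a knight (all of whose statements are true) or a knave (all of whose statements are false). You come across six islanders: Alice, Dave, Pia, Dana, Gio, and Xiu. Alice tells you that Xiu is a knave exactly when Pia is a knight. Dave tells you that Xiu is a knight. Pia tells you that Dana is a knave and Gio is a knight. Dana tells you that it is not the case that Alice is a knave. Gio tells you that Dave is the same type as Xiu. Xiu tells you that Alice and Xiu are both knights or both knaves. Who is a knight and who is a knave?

Alice is a knight, Dave is a knight, Pia is a knave, Dana is a knight, Gio is a knight, and Xiu is a knight.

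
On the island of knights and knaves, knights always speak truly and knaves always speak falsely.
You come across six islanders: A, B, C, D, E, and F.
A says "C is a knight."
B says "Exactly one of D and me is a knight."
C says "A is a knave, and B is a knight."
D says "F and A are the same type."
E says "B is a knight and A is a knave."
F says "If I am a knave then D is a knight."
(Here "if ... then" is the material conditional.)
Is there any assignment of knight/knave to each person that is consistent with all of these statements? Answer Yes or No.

Yes

One consistent assignment: A=knave, B=knave, C=knave, D=knave, E=knave, F=knight.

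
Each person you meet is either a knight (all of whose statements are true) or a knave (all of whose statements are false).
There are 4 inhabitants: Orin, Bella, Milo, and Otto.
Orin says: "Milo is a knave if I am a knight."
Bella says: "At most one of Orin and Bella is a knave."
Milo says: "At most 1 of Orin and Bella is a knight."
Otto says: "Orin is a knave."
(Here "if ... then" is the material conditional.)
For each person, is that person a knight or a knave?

Orin is a knight, Bella is a knight, Milo is a knave, and Otto is a knave.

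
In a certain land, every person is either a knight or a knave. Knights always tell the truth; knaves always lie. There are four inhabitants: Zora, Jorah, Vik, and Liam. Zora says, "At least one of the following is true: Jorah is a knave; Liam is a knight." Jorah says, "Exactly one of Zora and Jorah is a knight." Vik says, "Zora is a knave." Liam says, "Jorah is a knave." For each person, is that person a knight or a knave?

Zora is a knave, Jorah is a knight, Vik is a knight, and Liam is a knave.

As a knave, Zora's statement "at least one of the following is true: Jorah is a knave; Liam is a knight" should be false; it is.
Jorah (knight): "exactly one of Zora and Jorah is a knight" — True. ✓
Vik (knight): "Zora is a knave" — True. ✓
As a knave, Liam's statement "Jorah is a knave" should be false; it is.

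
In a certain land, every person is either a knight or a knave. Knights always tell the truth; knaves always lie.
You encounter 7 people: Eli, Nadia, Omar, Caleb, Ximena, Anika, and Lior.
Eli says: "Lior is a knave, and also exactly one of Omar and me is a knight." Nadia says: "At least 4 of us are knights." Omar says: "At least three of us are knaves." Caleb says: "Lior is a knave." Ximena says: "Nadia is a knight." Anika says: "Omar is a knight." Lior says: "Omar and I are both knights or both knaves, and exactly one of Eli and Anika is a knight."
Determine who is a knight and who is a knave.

Eli is a knave, Nadia is a knave, Omar is a knight, Caleb is a knave, Ximena is a knave, Anika is a knight, and Lior is a knight.

Eli (knave): "Lior is a knave, and also exactly one of Omar and me is a knight" — False. ✓
Nadia is a knave, and the claim "at least 4 of us are knights" is indeed False.
As a knight, Omar's statement "at least three of us are knaves" should be True; it is.
Caleb is a knave, and the claim "Lior is a knave" is indeed False.
Ximena (knave): "Nadia is a knight" — False. ✓
Anika is a knight; "Omar is a knight" is True, as required.
Lior is a knight, so "Omar and I are both knights or both knaves, and exactly one of Eli and Anika is a knight" must be True — and it is.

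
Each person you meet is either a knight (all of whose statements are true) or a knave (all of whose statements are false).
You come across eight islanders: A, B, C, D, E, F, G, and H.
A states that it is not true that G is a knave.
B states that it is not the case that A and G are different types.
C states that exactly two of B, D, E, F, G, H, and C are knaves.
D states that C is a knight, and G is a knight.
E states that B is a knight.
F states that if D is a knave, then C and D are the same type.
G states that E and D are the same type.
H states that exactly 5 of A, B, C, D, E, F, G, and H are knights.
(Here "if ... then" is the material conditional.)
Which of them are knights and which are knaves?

A is a knave, so "it is not true that G is a knave" must be false — and it is.
B is a knight; "it is not the case that A and G are different types" is True, as required.
Since C is a knave, "exactly two of B, D, E, F, G, H, and C are knaves" needs to be false, which holds.
D is a knave; "C is a knight, and G is a knight" is false, as required.
E is a knight, so "B is a knight" must be True — and it is.
F is a knight, and the claim "if D is a knave, then C and D are the same type" is indeed True.
G (knave): "E and D are the same type" — false. ✓
H is a knave; "exactly 5 of A, B, C, D, E, F, G, and H are knights" is false, as required.

A is a knave, B is a knight, C is a knave, D is a knave, E is a knight, F is a knight, G is a knave, and H is a knave.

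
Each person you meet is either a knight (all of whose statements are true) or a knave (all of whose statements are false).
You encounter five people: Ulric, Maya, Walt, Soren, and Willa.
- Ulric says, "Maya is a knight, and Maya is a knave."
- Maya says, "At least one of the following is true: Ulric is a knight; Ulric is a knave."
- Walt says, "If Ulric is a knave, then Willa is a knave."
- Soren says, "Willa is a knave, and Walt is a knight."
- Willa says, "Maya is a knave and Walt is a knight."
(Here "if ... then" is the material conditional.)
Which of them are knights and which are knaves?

Knights: Maya, Walt, and Soren. Knaves: Ulric and Willa.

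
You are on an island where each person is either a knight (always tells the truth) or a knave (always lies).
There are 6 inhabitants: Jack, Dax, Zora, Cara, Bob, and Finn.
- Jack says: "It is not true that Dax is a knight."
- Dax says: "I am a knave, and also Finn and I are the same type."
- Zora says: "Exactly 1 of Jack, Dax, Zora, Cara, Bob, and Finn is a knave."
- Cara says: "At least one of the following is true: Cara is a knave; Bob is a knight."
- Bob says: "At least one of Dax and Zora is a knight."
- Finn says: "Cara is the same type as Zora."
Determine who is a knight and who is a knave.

Jack is a knight, Dax is a knave, Zora is a knight, Cara is a knight, Bob is a knight, and Finn is a knight.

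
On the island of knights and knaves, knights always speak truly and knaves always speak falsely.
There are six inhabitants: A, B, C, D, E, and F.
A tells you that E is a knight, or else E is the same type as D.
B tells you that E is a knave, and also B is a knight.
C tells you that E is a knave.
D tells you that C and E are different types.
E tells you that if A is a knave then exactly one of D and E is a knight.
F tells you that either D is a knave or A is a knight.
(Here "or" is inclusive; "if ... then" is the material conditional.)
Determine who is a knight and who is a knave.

A is a knight, B is a knave, C is a knave, D is a knight, E is a knight, and F is a knight.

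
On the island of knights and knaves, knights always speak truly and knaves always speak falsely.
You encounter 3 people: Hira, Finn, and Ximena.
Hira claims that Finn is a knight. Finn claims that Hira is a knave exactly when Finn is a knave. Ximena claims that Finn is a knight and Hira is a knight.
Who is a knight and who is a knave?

Hira is a knight, and the claim "Finn is a knight" is indeed True.
As a knight, Finn's statement "Hira is a knave exactly when Finn is a knave" should be True; it is.
Ximena (knight): "Finn is a knight and Hira is a knight" — True. ✓

Knights: Hira, Finn, and Ximena. Knaves: none.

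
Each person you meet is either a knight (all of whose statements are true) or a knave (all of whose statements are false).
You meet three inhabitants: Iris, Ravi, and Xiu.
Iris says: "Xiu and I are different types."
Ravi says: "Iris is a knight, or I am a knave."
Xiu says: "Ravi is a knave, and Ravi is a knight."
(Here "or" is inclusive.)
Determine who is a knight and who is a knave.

Iris is a knight, Ravi is a knight, and Xiu is a knave.

Iris is a knight, and the claim "Xiu and I are different types" is indeed true.
Ravi is a knight; "Iris is a knight, or I am a knave" is true, as required.
Xiu is a knave, so "Ravi is a knave, and Ravi is a knight" must be False — and it is.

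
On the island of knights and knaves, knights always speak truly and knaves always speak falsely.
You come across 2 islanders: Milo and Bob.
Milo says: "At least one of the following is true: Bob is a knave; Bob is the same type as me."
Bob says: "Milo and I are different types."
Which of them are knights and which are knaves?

Knights: Bob. Knaves: Milo.

Suppose Milo is a knight. Then Milo's statement "at least one of the following is true: Bob is a knave; Bob is the same type as me" would have to be true. Checking the 2 ways to assign the others, none is consistent with every speaker.
(For instance, with Bob=knight, Bob's claim "Milo and I are different types" comes out false where it would need to be true.)
So Milo must be a knave, making "at least one of the following is true: Bob is a knave; Bob is the same type as me" false. Taking Milo=knave, Bob=knight, each remaining statement checks out:
  Bob (knight): "Milo and I are different types" — true. ✓
This is the unique consistent assignment.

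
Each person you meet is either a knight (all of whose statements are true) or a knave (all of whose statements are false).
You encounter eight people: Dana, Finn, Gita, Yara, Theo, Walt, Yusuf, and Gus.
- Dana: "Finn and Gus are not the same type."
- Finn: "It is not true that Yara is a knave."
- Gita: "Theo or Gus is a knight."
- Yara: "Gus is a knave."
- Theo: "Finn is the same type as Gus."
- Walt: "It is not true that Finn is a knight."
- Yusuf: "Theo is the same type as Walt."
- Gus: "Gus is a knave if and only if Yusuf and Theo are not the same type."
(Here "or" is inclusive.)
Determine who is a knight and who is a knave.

Dana is a knight, Finn is a knave, Gita is a knight, Yara is a knave, Theo is a knave, Walt is a knight, Yusuf is a knave, and Gus is a knight.

As a knight, Dana's statement "Finn and Gus are not the same type" should be True; it is.
Finn is a knave, so "it is not true that Yara is a knave" must be false — and it is.
Gita is a knight, and the claim "Theo or Gus is a knight" is indeed True.
Yara (knave): "Gus is a knave" — false. ✓
Theo is a knave; "Finn is the same type as Gus" is false, as required.
Walt (knight): "it is not true that Finn is a knight" — True. ✓
Yusuf is a knave, so "Theo is the same type as Walt" must be false — and it is.
Gus is a knight; "Gus is a knave if and only if Yusuf and Theo are not the same type" is True, as required.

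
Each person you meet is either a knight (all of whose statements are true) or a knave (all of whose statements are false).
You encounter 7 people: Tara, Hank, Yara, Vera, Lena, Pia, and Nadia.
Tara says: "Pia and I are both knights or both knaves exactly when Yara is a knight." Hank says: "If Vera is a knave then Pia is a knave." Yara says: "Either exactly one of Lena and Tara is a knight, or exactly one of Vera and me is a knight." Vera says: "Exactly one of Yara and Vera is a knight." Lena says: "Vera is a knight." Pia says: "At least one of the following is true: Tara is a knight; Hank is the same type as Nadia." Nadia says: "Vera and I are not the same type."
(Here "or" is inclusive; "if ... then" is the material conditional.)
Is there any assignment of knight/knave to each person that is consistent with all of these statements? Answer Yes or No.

Yes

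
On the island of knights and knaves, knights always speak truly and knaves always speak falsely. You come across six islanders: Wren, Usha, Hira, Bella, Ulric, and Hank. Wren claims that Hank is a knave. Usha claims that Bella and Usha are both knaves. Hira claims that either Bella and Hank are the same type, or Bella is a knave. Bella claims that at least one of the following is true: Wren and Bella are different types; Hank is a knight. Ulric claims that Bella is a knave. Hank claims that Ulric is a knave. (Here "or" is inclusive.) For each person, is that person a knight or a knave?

Knights: Hira, Bella, and Hank. Knaves: Wren, Usha, and Ulric.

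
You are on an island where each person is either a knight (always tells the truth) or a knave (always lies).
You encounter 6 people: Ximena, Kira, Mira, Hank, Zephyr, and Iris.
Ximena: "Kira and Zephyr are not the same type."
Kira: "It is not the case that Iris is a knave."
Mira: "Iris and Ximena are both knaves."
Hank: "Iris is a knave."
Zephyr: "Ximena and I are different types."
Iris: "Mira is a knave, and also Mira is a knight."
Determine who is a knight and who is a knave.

Ximena is a knave, Kira is a knave, Mira is a knight, Hank is a knight, Zephyr is a knave, and Iris is a knave.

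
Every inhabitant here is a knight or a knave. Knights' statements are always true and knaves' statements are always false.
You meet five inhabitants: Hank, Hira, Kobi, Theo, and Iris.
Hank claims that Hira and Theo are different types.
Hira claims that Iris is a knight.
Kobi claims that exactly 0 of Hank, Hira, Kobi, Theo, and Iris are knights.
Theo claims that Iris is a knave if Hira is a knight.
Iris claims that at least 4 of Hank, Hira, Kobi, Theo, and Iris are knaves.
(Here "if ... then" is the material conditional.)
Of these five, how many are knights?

2

The unique consistent assignment is Hank=knight, Hira=knave, Kobi=knave, Theo=knight, Iris=knave.
That has 2 knights.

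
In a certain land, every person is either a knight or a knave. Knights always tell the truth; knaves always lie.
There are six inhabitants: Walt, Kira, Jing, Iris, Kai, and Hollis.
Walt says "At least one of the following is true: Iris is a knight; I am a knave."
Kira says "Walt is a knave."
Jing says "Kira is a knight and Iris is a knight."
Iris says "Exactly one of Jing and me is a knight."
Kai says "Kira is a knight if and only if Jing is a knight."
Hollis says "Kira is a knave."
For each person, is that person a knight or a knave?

Walt is a knight, Kira is a knave, Jing is a knave, Iris is a knight, Kai is a knight, and Hollis is a knight.

Walt (knight): "at least one of the following is true: Iris is a knight; I am a knave" — True. ✓
Kira is a knave, and the claim "Walt is a knave" is indeed False.
Since Jing is a knave, "Kira is a knight and Iris is a knight" needs to be False, which holds.
Iris is a knight, so "exactly one of Jing and me is a knight" must be True — and it is.
Kai is a knight; "Kira is a knight if and only if Jing is a knight" is True, as required.
As a knight, Hollis's statement "Kira is a knave" should be True; it is.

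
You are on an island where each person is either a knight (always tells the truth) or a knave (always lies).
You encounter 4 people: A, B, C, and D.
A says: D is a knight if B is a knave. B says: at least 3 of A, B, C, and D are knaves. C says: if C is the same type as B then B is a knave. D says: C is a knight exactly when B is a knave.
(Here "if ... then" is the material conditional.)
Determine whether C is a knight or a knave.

Consistent assignments: {A=knight, B=knave, C=knight, D=knight}
In every consistent assignment, C is a knight.

C is a knight.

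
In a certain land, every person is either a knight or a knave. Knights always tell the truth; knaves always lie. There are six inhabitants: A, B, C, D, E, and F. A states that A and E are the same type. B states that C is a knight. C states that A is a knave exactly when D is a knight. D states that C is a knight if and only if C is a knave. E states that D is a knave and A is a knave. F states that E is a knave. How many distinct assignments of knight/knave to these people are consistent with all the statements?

1

Consistent assignments:
  A=knave, B=knave, C=knave, D=knave, E=knight, F=knave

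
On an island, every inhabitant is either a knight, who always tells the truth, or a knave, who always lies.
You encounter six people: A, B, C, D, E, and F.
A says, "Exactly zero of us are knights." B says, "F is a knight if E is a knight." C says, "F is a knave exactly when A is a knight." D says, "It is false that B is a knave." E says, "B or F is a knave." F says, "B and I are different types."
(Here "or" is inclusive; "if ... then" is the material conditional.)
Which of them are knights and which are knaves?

Knights: E. Knaves: A, B, C, D, and F.

As a knave, A's statement "exactly zero of us are knights" should be False; it is.
As a knave, B's statement "F is a knight if E is a knight" should be False; it is.
C is a knave, and the claim "F is a knave exactly when A is a knight" is indeed False.
D is a knave, and the claim "it is false that B is a knave" is indeed False.
E (knight): "B or F is a knave" — True. ✓
F is a knave; "B and I are different types" is False, as required.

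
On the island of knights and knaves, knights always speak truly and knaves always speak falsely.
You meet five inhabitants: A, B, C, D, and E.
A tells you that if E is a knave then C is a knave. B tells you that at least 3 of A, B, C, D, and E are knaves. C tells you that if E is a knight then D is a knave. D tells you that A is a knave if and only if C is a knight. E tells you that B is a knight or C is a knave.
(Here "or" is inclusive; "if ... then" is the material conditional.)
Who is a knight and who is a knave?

Knights: A, D, and E. Knaves: B and C.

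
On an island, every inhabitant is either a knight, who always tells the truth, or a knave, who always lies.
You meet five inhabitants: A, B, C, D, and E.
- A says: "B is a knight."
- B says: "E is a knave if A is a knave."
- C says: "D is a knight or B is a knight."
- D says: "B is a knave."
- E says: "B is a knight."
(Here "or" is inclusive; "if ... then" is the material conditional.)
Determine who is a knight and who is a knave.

A is a knight, and the claim "B is a knight" is indeed true.
B is a knight; "E is a knave if A is a knave" is true, as required.
C is a knight, so "D is a knight or B is a knight" must be true — and it is.
D is a knave; "B is a knave" is false, as required.
E is a knight, so "B is a knight" must be true — and it is.

A is a knight, B is a knight, C is a knight, D is a knave, and E is a knight.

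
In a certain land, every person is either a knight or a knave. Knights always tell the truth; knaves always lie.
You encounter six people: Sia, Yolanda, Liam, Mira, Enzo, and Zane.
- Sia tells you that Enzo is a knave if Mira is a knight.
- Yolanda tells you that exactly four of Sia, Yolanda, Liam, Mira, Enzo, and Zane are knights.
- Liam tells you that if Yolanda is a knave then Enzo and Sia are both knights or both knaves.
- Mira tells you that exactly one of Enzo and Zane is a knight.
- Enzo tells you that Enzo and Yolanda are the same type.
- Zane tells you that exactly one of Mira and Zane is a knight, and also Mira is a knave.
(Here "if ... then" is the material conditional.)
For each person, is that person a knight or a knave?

Sia is a knave, Yolanda is a knight, Liam is a knight, Mira is a knight, Enzo is a knight, and Zane is a knave.

Sia (knave): "Enzo is a knave if Mira is a knight" — False. ✓
Since Yolanda is a knight, "exactly four of Sia, Yolanda, Liam, Mira, Enzo, and Zane are knights" needs to be True, which holds.
As a knight, Liam's statement "if Yolanda is a knave then Enzo and Sia are both knights or both knaves" should be True; it is.
Mira is a knight; "exactly one of Enzo and Zane is a knight" is True, as required.
Enzo is a knight, and the claim "Enzo and Yolanda are the same type" is indeed True.
Since Zane is a knave, "exactly one of Mira and Zane is a knight, and also Mira is a knave" needs to be False, which holds.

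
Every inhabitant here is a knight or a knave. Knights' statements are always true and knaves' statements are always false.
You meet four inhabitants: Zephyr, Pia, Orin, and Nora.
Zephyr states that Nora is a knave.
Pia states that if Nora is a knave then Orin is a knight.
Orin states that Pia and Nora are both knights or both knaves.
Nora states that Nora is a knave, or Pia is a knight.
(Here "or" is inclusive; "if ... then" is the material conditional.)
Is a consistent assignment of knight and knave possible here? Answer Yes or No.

One consistent assignment: Zephyr=knave, Pia=knight, Orin=knight, Nora=knight.

Yes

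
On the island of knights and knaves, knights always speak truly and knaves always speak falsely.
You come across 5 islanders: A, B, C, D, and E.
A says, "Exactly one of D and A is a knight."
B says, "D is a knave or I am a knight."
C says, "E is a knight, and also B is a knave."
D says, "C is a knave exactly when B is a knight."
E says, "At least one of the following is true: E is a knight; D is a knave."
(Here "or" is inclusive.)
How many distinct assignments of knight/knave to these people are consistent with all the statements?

0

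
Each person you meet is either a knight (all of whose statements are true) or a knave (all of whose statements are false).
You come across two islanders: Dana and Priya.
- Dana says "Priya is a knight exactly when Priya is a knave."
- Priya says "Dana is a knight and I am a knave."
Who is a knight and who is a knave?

Knights: none. Knaves: Dana and Priya.

As a knave, Dana's statement "Priya is a knight exactly when Priya is a knave" should be False; it is.
Priya is a knave, and the claim "Dana is a knight and I am a knave" is indeed False.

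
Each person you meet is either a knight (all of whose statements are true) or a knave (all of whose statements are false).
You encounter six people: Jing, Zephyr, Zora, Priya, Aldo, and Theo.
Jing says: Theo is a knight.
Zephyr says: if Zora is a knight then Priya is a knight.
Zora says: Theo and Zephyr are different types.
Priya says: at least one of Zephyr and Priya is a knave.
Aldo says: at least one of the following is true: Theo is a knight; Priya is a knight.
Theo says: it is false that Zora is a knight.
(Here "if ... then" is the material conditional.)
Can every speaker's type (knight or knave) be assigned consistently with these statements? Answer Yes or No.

No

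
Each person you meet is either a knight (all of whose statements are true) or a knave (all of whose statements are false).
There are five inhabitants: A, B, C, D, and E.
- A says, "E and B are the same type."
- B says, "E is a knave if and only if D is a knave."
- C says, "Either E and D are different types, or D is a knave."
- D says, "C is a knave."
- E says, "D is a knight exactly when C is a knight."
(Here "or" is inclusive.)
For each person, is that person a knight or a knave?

Since A is a knave, "E and B are the same type" needs to be False, which holds.
As a knight, B's statement "E is a knave if and only if D is a knave" should be true; it is.
C is a knight, and the claim "either E and D are different types, or D is a knave" is indeed true.
D is a knave, so "C is a knave" must be False — and it is.
As a knave, E's statement "D is a knight exactly when C is a knight" should be False; it is.

A is a knave, B is a knight, C is a knight, D is a knave, and E is a knave.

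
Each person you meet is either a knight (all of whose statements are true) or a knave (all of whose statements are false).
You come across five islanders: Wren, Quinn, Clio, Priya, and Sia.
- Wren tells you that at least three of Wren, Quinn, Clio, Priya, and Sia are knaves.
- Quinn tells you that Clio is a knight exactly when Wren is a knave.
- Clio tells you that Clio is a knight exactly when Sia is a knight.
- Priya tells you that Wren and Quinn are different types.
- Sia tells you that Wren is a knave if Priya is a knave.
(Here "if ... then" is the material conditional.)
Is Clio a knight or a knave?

Clio is a knight.

Consistent assignments: {Wren=knave, Quinn=knight, Clio=knight, Priya=knight, Sia=knight}
In every consistent assignment, Clio is a knight.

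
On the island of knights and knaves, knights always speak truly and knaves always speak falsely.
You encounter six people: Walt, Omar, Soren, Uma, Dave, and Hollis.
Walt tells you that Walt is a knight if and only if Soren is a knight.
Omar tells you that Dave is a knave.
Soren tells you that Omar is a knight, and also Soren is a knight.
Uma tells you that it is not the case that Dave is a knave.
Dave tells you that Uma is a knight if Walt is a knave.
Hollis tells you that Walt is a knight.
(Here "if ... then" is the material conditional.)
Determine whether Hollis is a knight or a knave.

Hollis is a knave.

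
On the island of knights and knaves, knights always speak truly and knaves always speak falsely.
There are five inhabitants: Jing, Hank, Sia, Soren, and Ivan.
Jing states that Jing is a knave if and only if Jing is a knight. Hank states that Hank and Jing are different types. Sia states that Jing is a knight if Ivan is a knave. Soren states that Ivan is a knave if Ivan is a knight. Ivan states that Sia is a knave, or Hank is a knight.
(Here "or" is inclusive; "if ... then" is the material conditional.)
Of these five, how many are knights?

3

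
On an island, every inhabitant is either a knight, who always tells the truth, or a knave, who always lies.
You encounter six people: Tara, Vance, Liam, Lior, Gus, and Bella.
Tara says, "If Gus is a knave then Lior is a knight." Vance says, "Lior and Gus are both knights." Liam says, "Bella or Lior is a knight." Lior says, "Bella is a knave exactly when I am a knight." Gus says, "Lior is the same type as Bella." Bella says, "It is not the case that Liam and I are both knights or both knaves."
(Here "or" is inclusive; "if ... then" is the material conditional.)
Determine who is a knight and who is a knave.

Tara is a knight, Vance is a knave, Liam is a knave, Lior is a knave, Gus is a knight, and Bella is a knave.

Since Tara is a knight, "if Gus is a knave then Lior is a knight" needs to be true, which holds.
Since Vance is a knave, "Lior and Gus are both knights" needs to be false, which holds.
Since Liam is a knave, "Bella or Lior is a knight" needs to be false, which holds.
Lior (knave): "Bella is a knave exactly when I am a knight" — false. ✓
Gus is a knight, so "Lior is the same type as Bella" must be true — and it is.
Bella is a knave, and the claim "it is not the case that Liam and I are both knights or both knaves" is indeed false.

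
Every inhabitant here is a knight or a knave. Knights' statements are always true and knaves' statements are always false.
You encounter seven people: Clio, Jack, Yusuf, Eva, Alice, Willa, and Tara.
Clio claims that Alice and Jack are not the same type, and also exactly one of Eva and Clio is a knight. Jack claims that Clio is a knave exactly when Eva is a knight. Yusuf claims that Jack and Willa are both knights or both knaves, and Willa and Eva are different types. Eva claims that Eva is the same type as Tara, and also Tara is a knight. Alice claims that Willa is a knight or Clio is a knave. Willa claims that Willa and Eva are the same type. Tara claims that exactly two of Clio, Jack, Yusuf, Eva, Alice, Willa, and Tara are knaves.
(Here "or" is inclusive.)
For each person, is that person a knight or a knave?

Knights: Jack, Eva, Alice, Willa, and Tara. Knaves: Clio and Yusuf.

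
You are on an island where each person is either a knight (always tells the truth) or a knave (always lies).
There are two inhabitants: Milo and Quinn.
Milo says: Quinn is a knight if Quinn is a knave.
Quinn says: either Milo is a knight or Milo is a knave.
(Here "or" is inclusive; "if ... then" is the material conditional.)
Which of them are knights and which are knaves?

Milo is a knight and Quinn is a knight.

As a knight, Milo's statement "Quinn is a knight if Quinn is a knave" should be True; it is.
Quinn is a knight, so "either Milo is a knight or Milo is a knave" must be True — and it is.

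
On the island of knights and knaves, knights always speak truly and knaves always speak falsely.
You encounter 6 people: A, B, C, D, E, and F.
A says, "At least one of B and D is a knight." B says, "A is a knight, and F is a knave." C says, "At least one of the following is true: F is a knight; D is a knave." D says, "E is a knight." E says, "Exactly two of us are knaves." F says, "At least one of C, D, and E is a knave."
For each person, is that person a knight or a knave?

A is a knave; "at least one of B and D is a knight" is false, as required.
B (knave): "A is a knight, and F is a knave" — false. ✓
Since C is a knight, "at least one of the following is true: F is a knight; D is a knave" needs to be True, which holds.
Since D is a knave, "E is a knight" needs to be false, which holds.
E is a knave; "exactly two of us are knaves" is false, as required.
As a knight, F's statement "at least one of C, D, and E is a knave" should be True; it is.

A is a knave, B is a knave, C is a knight, D is a knave, E is a knave, and F is a knight.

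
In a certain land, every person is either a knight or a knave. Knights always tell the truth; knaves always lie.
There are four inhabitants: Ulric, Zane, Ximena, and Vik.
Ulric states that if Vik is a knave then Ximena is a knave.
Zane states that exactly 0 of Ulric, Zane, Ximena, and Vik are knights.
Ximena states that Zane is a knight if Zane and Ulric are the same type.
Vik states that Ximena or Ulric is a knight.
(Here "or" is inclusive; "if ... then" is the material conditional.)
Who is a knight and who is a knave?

Since Ulric is a knight, "if Vik is a knave then Ximena is a knave" needs to be True, which holds.
Zane is a knave, and the claim "exactly 0 of Ulric, Zane, Ximena, and Vik are knights" is indeed false.
Ximena is a knight, and the claim "Zane is a knight if Zane and Ulric are the same type" is indeed True.
As a knight, Vik's statement "Ximena or Ulric is a knight" should be True; it is.

Knights: Ulric, Ximena, and Vik. Knaves: Zane.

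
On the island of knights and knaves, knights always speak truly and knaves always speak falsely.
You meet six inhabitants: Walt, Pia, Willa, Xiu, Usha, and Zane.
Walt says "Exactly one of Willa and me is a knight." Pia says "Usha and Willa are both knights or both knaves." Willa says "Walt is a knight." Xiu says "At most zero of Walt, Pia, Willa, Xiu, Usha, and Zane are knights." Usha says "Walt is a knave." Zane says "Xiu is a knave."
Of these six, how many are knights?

2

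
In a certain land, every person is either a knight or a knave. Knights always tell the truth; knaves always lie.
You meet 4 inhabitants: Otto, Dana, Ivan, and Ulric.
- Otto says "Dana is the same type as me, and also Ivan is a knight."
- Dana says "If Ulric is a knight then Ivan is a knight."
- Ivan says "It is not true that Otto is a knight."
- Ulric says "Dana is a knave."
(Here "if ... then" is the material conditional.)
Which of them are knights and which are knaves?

Otto is a knave; "Dana is the same type as me, and also Ivan is a knight" is false, as required.
Dana is a knight; "if Ulric is a knight then Ivan is a knight" is true, as required.
Ivan (knight): "it is not true that Otto is a knight" — true. ✓
Ulric is a knave; "Dana is a knave" is false, as required.

Knights: Dana and Ivan. Knaves: Otto and Ulric.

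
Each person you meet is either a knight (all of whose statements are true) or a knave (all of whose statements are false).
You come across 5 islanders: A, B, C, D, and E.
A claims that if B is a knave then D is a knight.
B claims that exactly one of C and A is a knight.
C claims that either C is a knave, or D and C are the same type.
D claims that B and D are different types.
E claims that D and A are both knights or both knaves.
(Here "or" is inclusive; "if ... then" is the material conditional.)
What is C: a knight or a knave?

C is a knight.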